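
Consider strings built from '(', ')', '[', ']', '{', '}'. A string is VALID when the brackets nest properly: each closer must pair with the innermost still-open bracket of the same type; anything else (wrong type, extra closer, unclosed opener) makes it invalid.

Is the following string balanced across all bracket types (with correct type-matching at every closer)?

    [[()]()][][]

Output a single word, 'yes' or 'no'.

pos 0: push '['; stack = [
pos 1: push '['; stack = [[
pos 2: push '('; stack = [[(
pos 3: ')' matches '('; pop; stack = [[
pos 4: ']' matches '['; pop; stack = [
pos 5: push '('; stack = [(
pos 6: ')' matches '('; pop; stack = [
pos 7: ']' matches '['; pop; stack = (empty)
pos 8: push '['; stack = [
pos 9: ']' matches '['; pop; stack = (empty)
pos 10: push '['; stack = [
pos 11: ']' matches '['; pop; stack = (empty)
end: stack empty → VALID
Verdict: properly nested → yes

Answer: yes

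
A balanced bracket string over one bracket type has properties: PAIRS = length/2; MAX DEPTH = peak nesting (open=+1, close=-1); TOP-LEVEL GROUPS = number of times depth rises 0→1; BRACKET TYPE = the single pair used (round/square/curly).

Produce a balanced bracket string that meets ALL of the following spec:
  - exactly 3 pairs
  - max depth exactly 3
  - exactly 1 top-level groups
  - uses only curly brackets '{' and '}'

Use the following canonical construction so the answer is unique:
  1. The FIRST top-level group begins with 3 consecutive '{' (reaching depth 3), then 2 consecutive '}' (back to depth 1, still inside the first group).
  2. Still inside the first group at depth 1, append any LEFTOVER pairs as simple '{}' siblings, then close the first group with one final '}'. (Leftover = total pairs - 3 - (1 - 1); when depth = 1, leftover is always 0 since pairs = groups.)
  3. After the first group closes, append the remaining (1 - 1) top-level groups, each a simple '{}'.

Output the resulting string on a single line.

Spec: pairs=3 depth=3 groups=1
Leftover pairs = 3 - 3 - (1-1) = 0
First group: deep chain of depth 3 + 0 sibling pairs
Remaining 0 groups: simple '{}' each

Answer: {{{}}}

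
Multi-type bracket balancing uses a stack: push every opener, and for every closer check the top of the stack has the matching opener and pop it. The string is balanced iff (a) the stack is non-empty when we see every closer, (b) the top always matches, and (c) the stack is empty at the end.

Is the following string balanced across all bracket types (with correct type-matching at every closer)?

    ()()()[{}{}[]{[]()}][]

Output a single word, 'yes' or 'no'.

Answer: yes

Derivation:
pos 0: push '('; stack = (
pos 1: ')' matches '('; pop; stack = (empty)
pos 2: push '('; stack = (
pos 3: ')' matches '('; pop; stack = (empty)
pos 4: push '('; stack = (
pos 5: ')' matches '('; pop; stack = (empty)
pos 6: push '['; stack = [
pos 7: push '{'; stack = [{
pos 8: '}' matches '{'; pop; stack = [
pos 9: push '{'; stack = [{
pos 10: '}' matches '{'; pop; stack = [
pos 11: push '['; stack = [[
pos 12: ']' matches '['; pop; stack = [
pos 13: push '{'; stack = [{
pos 14: push '['; stack = [{[
pos 15: ']' matches '['; pop; stack = [{
pos 16: push '('; stack = [{(
pos 17: ')' matches '('; pop; stack = [{
pos 18: '}' matches '{'; pop; stack = [
pos 19: ']' matches '['; pop; stack = (empty)
pos 20: push '['; stack = [
pos 21: ']' matches '['; pop; stack = (empty)
end: stack empty → VALID
Verdict: properly nested → yes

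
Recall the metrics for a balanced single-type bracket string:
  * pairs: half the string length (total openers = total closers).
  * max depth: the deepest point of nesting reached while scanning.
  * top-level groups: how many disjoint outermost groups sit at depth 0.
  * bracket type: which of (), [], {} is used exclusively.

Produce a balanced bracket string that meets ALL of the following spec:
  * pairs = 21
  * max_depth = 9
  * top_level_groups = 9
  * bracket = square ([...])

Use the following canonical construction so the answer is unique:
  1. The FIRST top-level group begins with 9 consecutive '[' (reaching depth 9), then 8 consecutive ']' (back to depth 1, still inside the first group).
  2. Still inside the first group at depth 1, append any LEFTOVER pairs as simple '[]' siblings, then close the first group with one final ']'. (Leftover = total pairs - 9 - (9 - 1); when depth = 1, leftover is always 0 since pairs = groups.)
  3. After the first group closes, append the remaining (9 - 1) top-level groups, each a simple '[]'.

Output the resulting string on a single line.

Spec: pairs=21 depth=9 groups=9
Leftover pairs = 21 - 9 - (9-1) = 4
First group: deep chain of depth 9 + 4 sibling pairs
Remaining 8 groups: simple '[]' each

Answer: [[[[[[[[[]]]]]]]][][][][]][][][][][][][][]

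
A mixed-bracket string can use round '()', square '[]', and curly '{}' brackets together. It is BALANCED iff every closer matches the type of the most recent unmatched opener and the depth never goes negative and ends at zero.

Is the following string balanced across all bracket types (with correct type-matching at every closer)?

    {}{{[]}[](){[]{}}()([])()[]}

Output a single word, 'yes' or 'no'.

pos 0: push '{'; stack = {
pos 1: '}' matches '{'; pop; stack = (empty)
pos 2: push '{'; stack = {
pos 3: push '{'; stack = {{
pos 4: push '['; stack = {{[
pos 5: ']' matches '['; pop; stack = {{
pos 6: '}' matches '{'; pop; stack = {
pos 7: push '['; stack = {[
pos 8: ']' matches '['; pop; stack = {
pos 9: push '('; stack = {(
pos 10: ')' matches '('; pop; stack = {
pos 11: push '{'; stack = {{
pos 12: push '['; stack = {{[
pos 13: ']' matches '['; pop; stack = {{
pos 14: push '{'; stack = {{{
pos 15: '}' matches '{'; pop; stack = {{
pos 16: '}' matches '{'; pop; stack = {
pos 17: push '('; stack = {(
pos 18: ')' matches '('; pop; stack = {
pos 19: push '('; stack = {(
pos 20: push '['; stack = {([
pos 21: ']' matches '['; pop; stack = {(
pos 22: ')' matches '('; pop; stack = {
pos 23: push '('; stack = {(
pos 24: ')' matches '('; pop; stack = {
pos 25: push '['; stack = {[
pos 26: ']' matches '['; pop; stack = {
pos 27: '}' matches '{'; pop; stack = (empty)
end: stack empty → VALID
Verdict: properly nested → yes

Answer: yes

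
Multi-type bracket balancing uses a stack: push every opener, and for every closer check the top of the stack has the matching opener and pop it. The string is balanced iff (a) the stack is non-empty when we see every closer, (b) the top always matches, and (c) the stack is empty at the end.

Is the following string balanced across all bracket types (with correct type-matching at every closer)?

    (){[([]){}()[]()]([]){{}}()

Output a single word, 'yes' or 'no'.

Answer: no

Derivation:
pos 0: push '('; stack = (
pos 1: ')' matches '('; pop; stack = (empty)
pos 2: push '{'; stack = {
pos 3: push '['; stack = {[
pos 4: push '('; stack = {[(
pos 5: push '['; stack = {[([
pos 6: ']' matches '['; pop; stack = {[(
pos 7: ')' matches '('; pop; stack = {[
pos 8: push '{'; stack = {[{
pos 9: '}' matches '{'; pop; stack = {[
pos 10: push '('; stack = {[(
pos 11: ')' matches '('; pop; stack = {[
pos 12: push '['; stack = {[[
pos 13: ']' matches '['; pop; stack = {[
pos 14: push '('; stack = {[(
pos 15: ')' matches '('; pop; stack = {[
pos 16: ']' matches '['; pop; stack = {
pos 17: push '('; stack = {(
pos 18: push '['; stack = {([
pos 19: ']' matches '['; pop; stack = {(
pos 20: ')' matches '('; pop; stack = {
pos 21: push '{'; stack = {{
pos 22: push '{'; stack = {{{
pos 23: '}' matches '{'; pop; stack = {{
pos 24: '}' matches '{'; pop; stack = {
pos 25: push '('; stack = {(
pos 26: ')' matches '('; pop; stack = {
end: stack still non-empty ({) → INVALID
Verdict: unclosed openers at end: { → no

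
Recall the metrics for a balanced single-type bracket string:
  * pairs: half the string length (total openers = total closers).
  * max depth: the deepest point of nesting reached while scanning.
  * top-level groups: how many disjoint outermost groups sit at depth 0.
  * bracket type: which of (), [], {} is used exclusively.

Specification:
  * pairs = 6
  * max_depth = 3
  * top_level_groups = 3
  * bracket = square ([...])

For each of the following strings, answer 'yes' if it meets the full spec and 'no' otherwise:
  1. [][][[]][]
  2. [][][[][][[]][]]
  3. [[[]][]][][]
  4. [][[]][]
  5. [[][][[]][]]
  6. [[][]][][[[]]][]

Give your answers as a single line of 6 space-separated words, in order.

String 1 '[][][[]][]': depth seq [1 0 1 0 1 2 1 0 1 0]
  -> pairs=5 depth=2 groups=4 -> no
String 2 '[][][[][][[]][]]': depth seq [1 0 1 0 1 2 1 2 1 2 3 2 1 2 1 0]
  -> pairs=8 depth=3 groups=3 -> no
String 3 '[[[]][]][][]': depth seq [1 2 3 2 1 2 1 0 1 0 1 0]
  -> pairs=6 depth=3 groups=3 -> yes
String 4 '[][[]][]': depth seq [1 0 1 2 1 0 1 0]
  -> pairs=4 depth=2 groups=3 -> no
String 5 '[[][][[]][]]': depth seq [1 2 1 2 1 2 3 2 1 2 1 0]
  -> pairs=6 depth=3 groups=1 -> no
String 6 '[[][]][][[[]]][]': depth seq [1 2 1 2 1 0 1 0 1 2 3 2 1 0 1 0]
  -> pairs=8 depth=3 groups=4 -> no

Answer: no no yes no no no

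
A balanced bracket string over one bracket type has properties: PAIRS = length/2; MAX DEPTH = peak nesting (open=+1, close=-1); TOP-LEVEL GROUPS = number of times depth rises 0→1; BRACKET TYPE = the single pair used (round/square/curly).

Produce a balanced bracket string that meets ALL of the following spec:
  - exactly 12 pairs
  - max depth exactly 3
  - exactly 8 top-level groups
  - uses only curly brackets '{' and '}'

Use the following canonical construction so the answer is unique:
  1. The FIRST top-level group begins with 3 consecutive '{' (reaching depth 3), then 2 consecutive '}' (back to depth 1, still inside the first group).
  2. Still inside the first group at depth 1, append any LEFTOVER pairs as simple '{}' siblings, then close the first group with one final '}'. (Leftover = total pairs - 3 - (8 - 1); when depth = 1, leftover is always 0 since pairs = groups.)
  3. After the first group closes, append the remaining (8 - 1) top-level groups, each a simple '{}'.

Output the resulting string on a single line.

Answer: {{{}}{}{}}{}{}{}{}{}{}{}

Derivation:
Spec: pairs=12 depth=3 groups=8
Leftover pairs = 12 - 3 - (8-1) = 2
First group: deep chain of depth 3 + 2 sibling pairs
Remaining 7 groups: simple '{}' each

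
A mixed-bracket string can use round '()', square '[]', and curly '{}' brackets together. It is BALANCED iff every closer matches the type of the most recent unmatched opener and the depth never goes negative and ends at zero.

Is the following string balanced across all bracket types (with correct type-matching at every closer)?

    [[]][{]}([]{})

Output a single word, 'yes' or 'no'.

Answer: no

Derivation:
pos 0: push '['; stack = [
pos 1: push '['; stack = [[
pos 2: ']' matches '['; pop; stack = [
pos 3: ']' matches '['; pop; stack = (empty)
pos 4: push '['; stack = [
pos 5: push '{'; stack = [{
pos 6: saw closer ']' but top of stack is '{' (expected '}') → INVALID
Verdict: type mismatch at position 6: ']' closes '{' → no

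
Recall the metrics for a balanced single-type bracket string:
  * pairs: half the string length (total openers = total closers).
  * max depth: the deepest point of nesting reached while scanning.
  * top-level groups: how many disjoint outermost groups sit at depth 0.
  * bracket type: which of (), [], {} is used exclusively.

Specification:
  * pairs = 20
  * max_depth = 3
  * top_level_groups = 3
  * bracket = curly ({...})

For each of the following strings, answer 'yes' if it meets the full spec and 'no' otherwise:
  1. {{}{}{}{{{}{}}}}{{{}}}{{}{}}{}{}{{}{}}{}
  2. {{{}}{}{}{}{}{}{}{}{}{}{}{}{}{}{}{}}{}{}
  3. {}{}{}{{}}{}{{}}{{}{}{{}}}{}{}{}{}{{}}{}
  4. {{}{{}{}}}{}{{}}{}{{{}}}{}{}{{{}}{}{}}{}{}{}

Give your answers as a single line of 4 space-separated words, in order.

String 1 '{{}{}{}{{{}{}}}}{{{}}}{{}{}}{}{}{{}{}}{}': depth seq [1 2 1 2 1 2 1 2 3 4 3 4 3 2 1 0 1 2 3 2 1 0 1 2 1 2 1 0 1 0 1 0 1 2 1 2 1 0 1 0]
  -> pairs=20 depth=4 groups=7 -> no
String 2 '{{{}}{}{}{}{}{}{}{}{}{}{}{}{}{}{}{}}{}{}': depth seq [1 2 3 2 1 2 1 2 1 2 1 2 1 2 1 2 1 2 1 2 1 2 1 2 1 2 1 2 1 2 1 2 1 2 1 0 1 0 1 0]
  -> pairs=20 depth=3 groups=3 -> yes
String 3 '{}{}{}{{}}{}{{}}{{}{}{{}}}{}{}{}{}{{}}{}': depth seq [1 0 1 0 1 0 1 2 1 0 1 0 1 2 1 0 1 2 1 2 1 2 3 2 1 0 1 0 1 0 1 0 1 0 1 2 1 0 1 0]
  -> pairs=20 depth=3 groups=13 -> no
String 4 '{{}{{}{}}}{}{{}}{}{{{}}}{}{}{{{}}{}{}}{}{}{}': depth seq [1 2 1 2 3 2 3 2 1 0 1 0 1 2 1 0 1 0 1 2 3 2 1 0 1 0 1 0 1 2 3 2 1 2 1 2 1 0 1 0 1 0 1 0]
  -> pairs=22 depth=3 groups=11 -> no

Answer: no yes no no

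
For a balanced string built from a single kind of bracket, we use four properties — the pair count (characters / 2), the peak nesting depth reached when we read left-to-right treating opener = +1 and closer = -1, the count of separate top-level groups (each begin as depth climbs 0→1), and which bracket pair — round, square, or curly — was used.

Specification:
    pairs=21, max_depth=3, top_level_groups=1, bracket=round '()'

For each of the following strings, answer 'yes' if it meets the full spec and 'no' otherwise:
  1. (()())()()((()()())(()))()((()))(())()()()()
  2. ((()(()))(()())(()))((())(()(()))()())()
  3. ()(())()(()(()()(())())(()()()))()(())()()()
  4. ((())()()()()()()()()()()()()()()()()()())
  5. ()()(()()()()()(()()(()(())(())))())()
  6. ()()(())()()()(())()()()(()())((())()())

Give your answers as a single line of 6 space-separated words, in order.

Answer: no no no yes no no

Derivation:
String 1 '(()())()()((()()())(()))()((()))(())()()()()': depth seq [1 2 1 2 1 0 1 0 1 0 1 2 3 2 3 2 3 2 1 2 3 2 1 0 1 0 1 2 3 2 1 0 1 2 1 0 1 0 1 0 1 0 1 0]
  -> pairs=22 depth=3 groups=11 -> no
String 2 '((()(()))(()())(()))((())(()(()))()())()': depth seq [1 2 3 2 3 4 3 2 1 2 3 2 3 2 1 2 3 2 1 0 1 2 3 2 1 2 3 2 3 4 3 2 1 2 1 2 1 0 1 0]
  -> pairs=20 depth=4 groups=3 -> no
String 3 '()(())()(()(()()(())())(()()()))()(())()()()': depth seq [1 0 1 2 1 0 1 0 1 2 1 2 3 2 3 2 3 4 3 2 3 2 1 2 3 2 3 2 3 2 1 0 1 0 1 2 1 0 1 0 1 0 1 0]
  -> pairs=22 depth=4 groups=9 -> no
String 4 '((())()()()()()()()()()()()()()()()()()())': depth seq [1 2 3 2 1 2 1 2 1 2 1 2 1 2 1 2 1 2 1 2 1 2 1 2 1 2 1 2 1 2 1 2 1 2 1 2 1 2 1 2 1 0]
  -> pairs=21 depth=3 groups=1 -> yes
String 5 '()()(()()()()()(()()(()(())(())))())()': depth seq [1 0 1 0 1 2 1 2 1 2 1 2 1 2 1 2 3 2 3 2 3 4 3 4 5 4 3 4 5 4 3 2 1 2 1 0 1 0]
  -> pairs=19 depth=5 groups=4 -> no
String 6 '()()(())()()()(())()()()(()())((())()())': depth seq [1 0 1 0 1 2 1 0 1 0 1 0 1 0 1 2 1 0 1 0 1 0 1 0 1 2 1 2 1 0 1 2 3 2 1 2 1 2 1 0]
  -> pairs=20 depth=3 groups=12 -> no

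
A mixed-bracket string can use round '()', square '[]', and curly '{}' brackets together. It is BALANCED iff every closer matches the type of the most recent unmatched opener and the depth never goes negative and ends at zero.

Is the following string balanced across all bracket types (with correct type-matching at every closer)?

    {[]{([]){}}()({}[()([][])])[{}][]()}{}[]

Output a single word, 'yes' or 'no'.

pos 0: push '{'; stack = {
pos 1: push '['; stack = {[
pos 2: ']' matches '['; pop; stack = {
pos 3: push '{'; stack = {{
pos 4: push '('; stack = {{(
pos 5: push '['; stack = {{([
pos 6: ']' matches '['; pop; stack = {{(
pos 7: ')' matches '('; pop; stack = {{
pos 8: push '{'; stack = {{{
pos 9: '}' matches '{'; pop; stack = {{
pos 10: '}' matches '{'; pop; stack = {
pos 11: push '('; stack = {(
pos 12: ')' matches '('; pop; stack = {
pos 13: push '('; stack = {(
pos 14: push '{'; stack = {({
pos 15: '}' matches '{'; pop; stack = {(
pos 16: push '['; stack = {([
pos 17: push '('; stack = {([(
pos 18: ')' matches '('; pop; stack = {([
pos 19: push '('; stack = {([(
pos 20: push '['; stack = {([([
pos 21: ']' matches '['; pop; stack = {([(
pos 22: push '['; stack = {([([
pos 23: ']' matches '['; pop; stack = {([(
pos 24: ')' matches '('; pop; stack = {([
pos 25: ']' matches '['; pop; stack = {(
pos 26: ')' matches '('; pop; stack = {
pos 27: push '['; stack = {[
pos 28: push '{'; stack = {[{
pos 29: '}' matches '{'; pop; stack = {[
pos 30: ']' matches '['; pop; stack = {
pos 31: push '['; stack = {[
pos 32: ']' matches '['; pop; stack = {
pos 33: push '('; stack = {(
pos 34: ')' matches '('; pop; stack = {
pos 35: '}' matches '{'; pop; stack = (empty)
pos 36: push '{'; stack = {
pos 37: '}' matches '{'; pop; stack = (empty)
pos 38: push '['; stack = [
pos 39: ']' matches '['; pop; stack = (empty)
end: stack empty → VALID
Verdict: properly nested → yes

Answer: yes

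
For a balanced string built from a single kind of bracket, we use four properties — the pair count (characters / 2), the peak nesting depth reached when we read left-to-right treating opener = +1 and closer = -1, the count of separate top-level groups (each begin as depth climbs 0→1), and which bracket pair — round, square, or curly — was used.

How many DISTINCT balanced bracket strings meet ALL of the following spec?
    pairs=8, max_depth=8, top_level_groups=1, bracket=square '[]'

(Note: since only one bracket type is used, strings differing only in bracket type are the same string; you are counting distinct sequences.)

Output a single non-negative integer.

Spec: pairs=8 depth=8 groups=1
Count(depth <= 8) = 429
Count(depth <= 7) = 428
Count(depth == 8) = 429 - 428 = 1

Answer: 1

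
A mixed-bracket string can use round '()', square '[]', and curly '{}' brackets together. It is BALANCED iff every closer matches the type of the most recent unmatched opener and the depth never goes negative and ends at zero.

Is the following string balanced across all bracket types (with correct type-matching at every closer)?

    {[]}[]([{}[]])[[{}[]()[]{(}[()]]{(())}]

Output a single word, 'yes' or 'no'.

Answer: no

Derivation:
pos 0: push '{'; stack = {
pos 1: push '['; stack = {[
pos 2: ']' matches '['; pop; stack = {
pos 3: '}' matches '{'; pop; stack = (empty)
pos 4: push '['; stack = [
pos 5: ']' matches '['; pop; stack = (empty)
pos 6: push '('; stack = (
pos 7: push '['; stack = ([
pos 8: push '{'; stack = ([{
pos 9: '}' matches '{'; pop; stack = ([
pos 10: push '['; stack = ([[
pos 11: ']' matches '['; pop; stack = ([
pos 12: ']' matches '['; pop; stack = (
pos 13: ')' matches '('; pop; stack = (empty)
pos 14: push '['; stack = [
pos 15: push '['; stack = [[
pos 16: push '{'; stack = [[{
pos 17: '}' matches '{'; pop; stack = [[
pos 18: push '['; stack = [[[
pos 19: ']' matches '['; pop; stack = [[
pos 20: push '('; stack = [[(
pos 21: ')' matches '('; pop; stack = [[
pos 22: push '['; stack = [[[
pos 23: ']' matches '['; pop; stack = [[
pos 24: push '{'; stack = [[{
pos 25: push '('; stack = [[{(
pos 26: saw closer '}' but top of stack is '(' (expected ')') → INVALID
Verdict: type mismatch at position 26: '}' closes '(' → no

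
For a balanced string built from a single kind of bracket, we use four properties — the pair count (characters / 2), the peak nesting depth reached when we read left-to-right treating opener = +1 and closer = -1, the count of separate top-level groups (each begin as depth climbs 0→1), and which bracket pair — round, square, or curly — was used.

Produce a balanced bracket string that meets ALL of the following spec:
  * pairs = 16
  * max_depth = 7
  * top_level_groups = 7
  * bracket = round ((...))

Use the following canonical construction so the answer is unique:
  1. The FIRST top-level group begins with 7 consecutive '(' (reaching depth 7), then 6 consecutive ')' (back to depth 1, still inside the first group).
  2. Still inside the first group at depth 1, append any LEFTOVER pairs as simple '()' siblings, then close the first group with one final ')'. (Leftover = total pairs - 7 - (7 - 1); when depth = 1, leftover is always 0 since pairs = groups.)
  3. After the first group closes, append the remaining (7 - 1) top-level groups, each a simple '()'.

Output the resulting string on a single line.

Answer: ((((((())))))()()())()()()()()()

Derivation:
Spec: pairs=16 depth=7 groups=7
Leftover pairs = 16 - 7 - (7-1) = 3
First group: deep chain of depth 7 + 3 sibling pairs
Remaining 6 groups: simple '()' each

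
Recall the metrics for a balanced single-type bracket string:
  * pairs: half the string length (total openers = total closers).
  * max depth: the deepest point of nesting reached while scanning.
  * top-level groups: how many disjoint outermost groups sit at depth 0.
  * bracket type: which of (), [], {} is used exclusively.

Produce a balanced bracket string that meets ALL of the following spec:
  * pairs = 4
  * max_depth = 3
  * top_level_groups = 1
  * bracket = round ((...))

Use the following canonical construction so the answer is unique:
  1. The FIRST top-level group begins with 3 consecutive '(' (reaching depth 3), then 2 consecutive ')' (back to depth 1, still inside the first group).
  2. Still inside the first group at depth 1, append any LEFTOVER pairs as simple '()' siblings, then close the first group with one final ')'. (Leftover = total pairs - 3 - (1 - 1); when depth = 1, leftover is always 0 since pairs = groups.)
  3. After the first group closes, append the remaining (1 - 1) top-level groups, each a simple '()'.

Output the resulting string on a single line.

Spec: pairs=4 depth=3 groups=1
Leftover pairs = 4 - 3 - (1-1) = 1
First group: deep chain of depth 3 + 1 sibling pairs
Remaining 0 groups: simple '()' each

Answer: ((())())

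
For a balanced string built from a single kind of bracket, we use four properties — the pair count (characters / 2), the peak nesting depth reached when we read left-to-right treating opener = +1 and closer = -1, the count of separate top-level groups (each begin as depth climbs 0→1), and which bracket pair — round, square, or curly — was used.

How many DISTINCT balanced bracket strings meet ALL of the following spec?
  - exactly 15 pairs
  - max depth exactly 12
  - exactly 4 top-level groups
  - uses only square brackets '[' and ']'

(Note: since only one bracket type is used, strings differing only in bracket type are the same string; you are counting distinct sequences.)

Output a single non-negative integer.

Spec: pairs=15 depth=12 groups=4
Count(depth <= 12) = 1188640
Count(depth <= 11) = 1188636
Count(depth == 12) = 1188640 - 1188636 = 4

Answer: 4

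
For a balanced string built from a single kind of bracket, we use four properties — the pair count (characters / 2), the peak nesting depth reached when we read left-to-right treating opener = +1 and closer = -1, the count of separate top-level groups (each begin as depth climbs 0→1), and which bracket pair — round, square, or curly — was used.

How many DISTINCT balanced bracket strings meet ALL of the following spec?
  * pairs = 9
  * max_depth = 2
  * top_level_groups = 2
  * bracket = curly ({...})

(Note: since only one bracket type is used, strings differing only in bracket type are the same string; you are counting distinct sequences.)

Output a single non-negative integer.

Answer: 8

Derivation:
Spec: pairs=9 depth=2 groups=2
Count(depth <= 2) = 8
Count(depth <= 1) = 0
Count(depth == 2) = 8 - 0 = 8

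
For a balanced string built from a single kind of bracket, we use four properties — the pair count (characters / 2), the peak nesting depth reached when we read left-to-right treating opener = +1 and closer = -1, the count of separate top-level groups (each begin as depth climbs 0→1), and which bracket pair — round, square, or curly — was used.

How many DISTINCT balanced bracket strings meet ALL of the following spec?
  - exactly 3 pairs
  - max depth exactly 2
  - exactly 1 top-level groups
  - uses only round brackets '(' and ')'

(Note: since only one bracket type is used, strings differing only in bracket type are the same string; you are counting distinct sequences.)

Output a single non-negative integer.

Answer: 1

Derivation:
Spec: pairs=3 depth=2 groups=1
Count(depth <= 2) = 1
Count(depth <= 1) = 0
Count(depth == 2) = 1 - 0 = 1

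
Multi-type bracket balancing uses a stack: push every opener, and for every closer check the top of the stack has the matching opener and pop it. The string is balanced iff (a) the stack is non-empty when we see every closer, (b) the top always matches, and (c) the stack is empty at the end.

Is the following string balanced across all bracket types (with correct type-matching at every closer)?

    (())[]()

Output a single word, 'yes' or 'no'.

pos 0: push '('; stack = (
pos 1: push '('; stack = ((
pos 2: ')' matches '('; pop; stack = (
pos 3: ')' matches '('; pop; stack = (empty)
pos 4: push '['; stack = [
pos 5: ']' matches '['; pop; stack = (empty)
pos 6: push '('; stack = (
pos 7: ')' matches '('; pop; stack = (empty)
end: stack empty → VALID
Verdict: properly nested → yes

Answer: yes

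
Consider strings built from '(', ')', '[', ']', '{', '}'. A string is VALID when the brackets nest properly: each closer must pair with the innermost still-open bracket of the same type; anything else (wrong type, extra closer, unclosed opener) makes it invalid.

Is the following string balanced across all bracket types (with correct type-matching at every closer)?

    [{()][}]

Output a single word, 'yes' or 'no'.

Answer: no

Derivation:
pos 0: push '['; stack = [
pos 1: push '{'; stack = [{
pos 2: push '('; stack = [{(
pos 3: ')' matches '('; pop; stack = [{
pos 4: saw closer ']' but top of stack is '{' (expected '}') → INVALID
Verdict: type mismatch at position 4: ']' closes '{' → no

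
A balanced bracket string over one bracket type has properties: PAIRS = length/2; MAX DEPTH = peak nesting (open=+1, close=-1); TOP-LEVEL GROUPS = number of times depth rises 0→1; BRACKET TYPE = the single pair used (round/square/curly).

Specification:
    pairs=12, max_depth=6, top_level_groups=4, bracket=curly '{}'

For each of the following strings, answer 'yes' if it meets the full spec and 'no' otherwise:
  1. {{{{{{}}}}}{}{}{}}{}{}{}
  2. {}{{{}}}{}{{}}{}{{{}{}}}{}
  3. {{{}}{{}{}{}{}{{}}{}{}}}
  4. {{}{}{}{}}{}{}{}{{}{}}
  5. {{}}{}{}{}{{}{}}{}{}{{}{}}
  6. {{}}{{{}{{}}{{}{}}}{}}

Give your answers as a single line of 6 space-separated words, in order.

String 1 '{{{{{{}}}}}{}{}{}}{}{}{}': depth seq [1 2 3 4 5 6 5 4 3 2 1 2 1 2 1 2 1 0 1 0 1 0 1 0]
  -> pairs=12 depth=6 groups=4 -> yes
String 2 '{}{{{}}}{}{{}}{}{{{}{}}}{}': depth seq [1 0 1 2 3 2 1 0 1 0 1 2 1 0 1 0 1 2 3 2 3 2 1 0 1 0]
  -> pairs=13 depth=3 groups=7 -> no
String 3 '{{{}}{{}{}{}{}{{}}{}{}}}': depth seq [1 2 3 2 1 2 3 2 3 2 3 2 3 2 3 4 3 2 3 2 3 2 1 0]
  -> pairs=12 depth=4 groups=1 -> no
String 4 '{{}{}{}{}}{}{}{}{{}{}}': depth seq [1 2 1 2 1 2 1 2 1 0 1 0 1 0 1 0 1 2 1 2 1 0]
  -> pairs=11 depth=2 groups=5 -> no
String 5 '{{}}{}{}{}{{}{}}{}{}{{}{}}': depth seq [1 2 1 0 1 0 1 0 1 0 1 2 1 2 1 0 1 0 1 0 1 2 1 2 1 0]
  -> pairs=13 depth=2 groups=8 -> no
String 6 '{{}}{{{}{{}}{{}{}}}{}}': depth seq [1 2 1 0 1 2 3 2 3 4 3 2 3 4 3 4 3 2 1 2 1 0]
  -> pairs=11 depth=4 groups=2 -> no

Answer: yes no no no no no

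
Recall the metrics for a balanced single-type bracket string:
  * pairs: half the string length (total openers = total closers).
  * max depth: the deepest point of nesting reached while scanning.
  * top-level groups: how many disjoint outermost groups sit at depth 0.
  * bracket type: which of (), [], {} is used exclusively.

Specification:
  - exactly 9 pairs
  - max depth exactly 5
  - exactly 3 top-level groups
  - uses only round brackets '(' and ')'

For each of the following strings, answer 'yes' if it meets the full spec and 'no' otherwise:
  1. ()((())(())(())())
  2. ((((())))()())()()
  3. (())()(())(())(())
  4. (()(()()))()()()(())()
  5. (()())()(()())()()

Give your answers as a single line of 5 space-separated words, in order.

String 1 '()((())(())(())())': depth seq [1 0 1 2 3 2 1 2 3 2 1 2 3 2 1 2 1 0]
  -> pairs=9 depth=3 groups=2 -> no
String 2 '((((())))()())()()': depth seq [1 2 3 4 5 4 3 2 1 2 1 2 1 0 1 0 1 0]
  -> pairs=9 depth=5 groups=3 -> yes
String 3 '(())()(())(())(())': depth seq [1 2 1 0 1 0 1 2 1 0 1 2 1 0 1 2 1 0]
  -> pairs=9 depth=2 groups=5 -> no
String 4 '(()(()()))()()()(())()': depth seq [1 2 1 2 3 2 3 2 1 0 1 0 1 0 1 0 1 2 1 0 1 0]
  -> pairs=11 depth=3 groups=6 -> no
String 5 '(()())()(()())()()': depth seq [1 2 1 2 1 0 1 0 1 2 1 2 1 0 1 0 1 0]
  -> pairs=9 depth=2 groups=5 -> no

Answer: no yes no no no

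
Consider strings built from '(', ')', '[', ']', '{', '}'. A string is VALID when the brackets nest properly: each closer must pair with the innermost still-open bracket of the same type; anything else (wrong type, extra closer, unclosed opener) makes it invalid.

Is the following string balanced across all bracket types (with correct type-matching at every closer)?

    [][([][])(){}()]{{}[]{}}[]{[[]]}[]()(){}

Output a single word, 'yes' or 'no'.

pos 0: push '['; stack = [
pos 1: ']' matches '['; pop; stack = (empty)
pos 2: push '['; stack = [
pos 3: push '('; stack = [(
pos 4: push '['; stack = [([
pos 5: ']' matches '['; pop; stack = [(
pos 6: push '['; stack = [([
pos 7: ']' matches '['; pop; stack = [(
pos 8: ')' matches '('; pop; stack = [
pos 9: push '('; stack = [(
pos 10: ')' matches '('; pop; stack = [
pos 11: push '{'; stack = [{
pos 12: '}' matches '{'; pop; stack = [
pos 13: push '('; stack = [(
pos 14: ')' matches '('; pop; stack = [
pos 15: ']' matches '['; pop; stack = (empty)
pos 16: push '{'; stack = {
pos 17: push '{'; stack = {{
pos 18: '}' matches '{'; pop; stack = {
pos 19: push '['; stack = {[
pos 20: ']' matches '['; pop; stack = {
pos 21: push '{'; stack = {{
pos 22: '}' matches '{'; pop; stack = {
pos 23: '}' matches '{'; pop; stack = (empty)
pos 24: push '['; stack = [
pos 25: ']' matches '['; pop; stack = (empty)
pos 26: push '{'; stack = {
pos 27: push '['; stack = {[
pos 28: push '['; stack = {[[
pos 29: ']' matches '['; pop; stack = {[
pos 30: ']' matches '['; pop; stack = {
pos 31: '}' matches '{'; pop; stack = (empty)
pos 32: push '['; stack = [
pos 33: ']' matches '['; pop; stack = (empty)
pos 34: push '('; stack = (
pos 35: ')' matches '('; pop; stack = (empty)
pos 36: push '('; stack = (
pos 37: ')' matches '('; pop; stack = (empty)
pos 38: push '{'; stack = {
pos 39: '}' matches '{'; pop; stack = (empty)
end: stack empty → VALID
Verdict: properly nested → yes

Answer: yes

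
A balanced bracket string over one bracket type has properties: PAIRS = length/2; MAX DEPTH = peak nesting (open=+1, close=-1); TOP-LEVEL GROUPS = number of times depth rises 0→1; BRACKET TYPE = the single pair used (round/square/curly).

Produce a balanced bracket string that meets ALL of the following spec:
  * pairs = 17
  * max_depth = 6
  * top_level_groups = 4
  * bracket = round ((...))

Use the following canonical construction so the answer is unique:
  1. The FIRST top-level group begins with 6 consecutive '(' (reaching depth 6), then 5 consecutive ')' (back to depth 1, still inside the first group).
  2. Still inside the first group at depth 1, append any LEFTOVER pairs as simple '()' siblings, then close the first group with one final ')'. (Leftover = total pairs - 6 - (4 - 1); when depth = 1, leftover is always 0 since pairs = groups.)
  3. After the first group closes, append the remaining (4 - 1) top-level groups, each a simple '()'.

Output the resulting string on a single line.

Answer: (((((()))))()()()()()()()())()()()

Derivation:
Spec: pairs=17 depth=6 groups=4
Leftover pairs = 17 - 6 - (4-1) = 8
First group: deep chain of depth 6 + 8 sibling pairs
Remaining 3 groups: simple '()' each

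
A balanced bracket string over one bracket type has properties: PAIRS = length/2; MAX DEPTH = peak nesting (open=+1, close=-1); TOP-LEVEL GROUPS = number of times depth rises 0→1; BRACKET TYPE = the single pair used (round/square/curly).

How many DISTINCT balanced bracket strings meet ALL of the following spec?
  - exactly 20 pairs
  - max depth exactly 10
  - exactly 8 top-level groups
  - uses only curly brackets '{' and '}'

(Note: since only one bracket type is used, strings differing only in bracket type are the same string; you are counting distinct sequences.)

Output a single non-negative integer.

Spec: pairs=20 depth=10 groups=8
Count(depth <= 10) = 56444978
Count(depth <= 9) = 56419442
Count(depth == 10) = 56444978 - 56419442 = 25536

Answer: 25536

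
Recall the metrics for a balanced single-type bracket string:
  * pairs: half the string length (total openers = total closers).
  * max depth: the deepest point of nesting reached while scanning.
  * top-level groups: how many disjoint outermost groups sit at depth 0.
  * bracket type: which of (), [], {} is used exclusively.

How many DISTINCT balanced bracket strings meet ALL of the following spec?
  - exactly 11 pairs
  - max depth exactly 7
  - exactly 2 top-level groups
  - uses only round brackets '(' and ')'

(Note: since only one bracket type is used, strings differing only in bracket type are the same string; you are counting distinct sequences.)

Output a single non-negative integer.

Spec: pairs=11 depth=7 groups=2
Count(depth <= 7) = 16528
Count(depth <= 6) = 15504
Count(depth == 7) = 16528 - 15504 = 1024

Answer: 1024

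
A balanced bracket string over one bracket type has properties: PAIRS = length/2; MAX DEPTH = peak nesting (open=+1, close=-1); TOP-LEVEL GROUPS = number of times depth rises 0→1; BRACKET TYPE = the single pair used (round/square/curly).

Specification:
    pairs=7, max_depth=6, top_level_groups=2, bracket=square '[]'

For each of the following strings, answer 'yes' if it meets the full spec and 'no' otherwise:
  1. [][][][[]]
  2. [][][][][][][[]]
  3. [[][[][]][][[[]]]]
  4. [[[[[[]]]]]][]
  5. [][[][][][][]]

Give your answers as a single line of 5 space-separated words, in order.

Answer: no no no yes no

Derivation:
String 1 '[][][][[]]': depth seq [1 0 1 0 1 0 1 2 1 0]
  -> pairs=5 depth=2 groups=4 -> no
String 2 '[][][][][][][[]]': depth seq [1 0 1 0 1 0 1 0 1 0 1 0 1 2 1 0]
  -> pairs=8 depth=2 groups=7 -> no
String 3 '[[][[][]][][[[]]]]': depth seq [1 2 1 2 3 2 3 2 1 2 1 2 3 4 3 2 1 0]
  -> pairs=9 depth=4 groups=1 -> no
String 4 '[[[[[[]]]]]][]': depth seq [1 2 3 4 5 6 5 4 3 2 1 0 1 0]
  -> pairs=7 depth=6 groups=2 -> yes
String 5 '[][[][][][][]]': depth seq [1 0 1 2 1 2 1 2 1 2 1 2 1 0]
  -> pairs=7 depth=2 groups=2 -> no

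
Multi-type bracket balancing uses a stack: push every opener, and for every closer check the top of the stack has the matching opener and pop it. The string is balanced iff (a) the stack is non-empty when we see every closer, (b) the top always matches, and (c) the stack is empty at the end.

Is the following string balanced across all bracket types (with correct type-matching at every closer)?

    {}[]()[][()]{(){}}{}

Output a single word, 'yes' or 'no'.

Answer: yes

Derivation:
pos 0: push '{'; stack = {
pos 1: '}' matches '{'; pop; stack = (empty)
pos 2: push '['; stack = [
pos 3: ']' matches '['; pop; stack = (empty)
pos 4: push '('; stack = (
pos 5: ')' matches '('; pop; stack = (empty)
pos 6: push '['; stack = [
pos 7: ']' matches '['; pop; stack = (empty)
pos 8: push '['; stack = [
pos 9: push '('; stack = [(
pos 10: ')' matches '('; pop; stack = [
pos 11: ']' matches '['; pop; stack = (empty)
pos 12: push '{'; stack = {
pos 13: push '('; stack = {(
pos 14: ')' matches '('; pop; stack = {
pos 15: push '{'; stack = {{
pos 16: '}' matches '{'; pop; stack = {
pos 17: '}' matches '{'; pop; stack = (empty)
pos 18: push '{'; stack = {
pos 19: '}' matches '{'; pop; stack = (empty)
end: stack empty → VALID
Verdict: properly nested → yes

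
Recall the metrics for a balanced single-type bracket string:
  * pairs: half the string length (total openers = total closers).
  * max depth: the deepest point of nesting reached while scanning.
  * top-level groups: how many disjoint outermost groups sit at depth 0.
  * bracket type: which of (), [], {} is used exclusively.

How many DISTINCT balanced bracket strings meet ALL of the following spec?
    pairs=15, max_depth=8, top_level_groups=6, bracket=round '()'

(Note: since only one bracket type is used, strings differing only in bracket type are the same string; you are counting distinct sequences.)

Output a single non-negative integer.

Answer: 1122

Derivation:
Spec: pairs=15 depth=8 groups=6
Count(depth <= 8) = 326750
Count(depth <= 7) = 325628
Count(depth == 8) = 326750 - 325628 = 1122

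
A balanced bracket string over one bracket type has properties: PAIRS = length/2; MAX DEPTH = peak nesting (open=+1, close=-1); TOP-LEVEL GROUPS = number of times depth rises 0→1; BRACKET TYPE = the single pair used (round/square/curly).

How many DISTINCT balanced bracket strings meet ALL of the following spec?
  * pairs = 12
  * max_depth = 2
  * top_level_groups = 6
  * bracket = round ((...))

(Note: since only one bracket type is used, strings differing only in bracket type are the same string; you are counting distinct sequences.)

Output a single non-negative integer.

Spec: pairs=12 depth=2 groups=6
Count(depth <= 2) = 462
Count(depth <= 1) = 0
Count(depth == 2) = 462 - 0 = 462

Answer: 462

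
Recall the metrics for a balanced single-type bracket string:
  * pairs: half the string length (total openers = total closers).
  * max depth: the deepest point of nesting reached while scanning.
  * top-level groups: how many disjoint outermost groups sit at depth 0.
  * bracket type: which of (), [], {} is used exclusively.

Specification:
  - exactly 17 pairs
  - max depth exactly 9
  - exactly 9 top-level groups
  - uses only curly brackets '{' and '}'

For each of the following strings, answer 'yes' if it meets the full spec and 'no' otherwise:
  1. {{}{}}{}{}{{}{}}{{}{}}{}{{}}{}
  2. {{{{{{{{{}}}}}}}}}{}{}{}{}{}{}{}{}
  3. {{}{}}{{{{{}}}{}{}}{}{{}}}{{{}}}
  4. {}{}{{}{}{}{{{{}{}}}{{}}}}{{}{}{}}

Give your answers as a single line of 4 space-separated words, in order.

Answer: no yes no no

Derivation:
String 1 '{{}{}}{}{}{{}{}}{{}{}}{}{{}}{}': depth seq [1 2 1 2 1 0 1 0 1 0 1 2 1 2 1 0 1 2 1 2 1 0 1 0 1 2 1 0 1 0]
  -> pairs=15 depth=2 groups=8 -> no
String 2 '{{{{{{{{{}}}}}}}}}{}{}{}{}{}{}{}{}': depth seq [1 2 3 4 5 6 7 8 9 8 7 6 5 4 3 2 1 0 1 0 1 0 1 0 1 0 1 0 1 0 1 0 1 0]
  -> pairs=17 depth=9 groups=9 -> yes
String 3 '{{}{}}{{{{{}}}{}{}}{}{{}}}{{{}}}': depth seq [1 2 1 2 1 0 1 2 3 4 5 4 3 2 3 2 3 2 1 2 1 2 3 2 1 0 1 2 3 2 1 0]
  -> pairs=16 depth=5 groups=3 -> no
String 4 '{}{}{{}{}{}{{{{}{}}}{{}}}}{{}{}{}}': depth seq [1 0 1 0 1 2 1 2 1 2 1 2 3 4 5 4 5 4 3 2 3 4 3 2 1 0 1 2 1 2 1 2 1 0]
  -> pairs=17 depth=5 groups=4 -> no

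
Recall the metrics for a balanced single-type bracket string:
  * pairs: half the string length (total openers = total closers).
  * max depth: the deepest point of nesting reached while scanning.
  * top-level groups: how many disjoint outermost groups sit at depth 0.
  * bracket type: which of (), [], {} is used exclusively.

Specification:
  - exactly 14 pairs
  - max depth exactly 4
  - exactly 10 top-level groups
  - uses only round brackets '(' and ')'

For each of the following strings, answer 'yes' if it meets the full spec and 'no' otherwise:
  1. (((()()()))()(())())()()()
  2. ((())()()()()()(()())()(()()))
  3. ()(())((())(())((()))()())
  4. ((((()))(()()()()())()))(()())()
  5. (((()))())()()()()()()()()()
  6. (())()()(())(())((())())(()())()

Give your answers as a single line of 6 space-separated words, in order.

Answer: no no no no yes no

Derivation:
String 1 '(((()()()))()(())())()()()': depth seq [1 2 3 4 3 4 3 4 3 2 1 2 1 2 3 2 1 2 1 0 1 0 1 0 1 0]
  -> pairs=13 depth=4 groups=4 -> no
String 2 '((())()()()()()(()())()(()()))': depth seq [1 2 3 2 1 2 1 2 1 2 1 2 1 2 1 2 3 2 3 2 1 2 1 2 3 2 3 2 1 0]
  -> pairs=15 depth=3 groups=1 -> no
String 3 '()(())((())(())((()))()())': depth seq [1 0 1 2 1 0 1 2 3 2 1 2 3 2 1 2 3 4 3 2 1 2 1 2 1 0]
  -> pairs=13 depth=4 groups=3 -> no
String 4 '((((()))(()()()()())()))(()())()': depth seq [1 2 3 4 5 4 3 2 3 4 3 4 3 4 3 4 3 4 3 2 3 2 1 0 1 2 1 2 1 0 1 0]
  -> pairs=16 depth=5 groups=3 -> no
String 5 '(((()))())()()()()()()()()()': depth seq [1 2 3 4 3 2 1 2 1 0 1 0 1 0 1 0 1 0 1 0 1 0 1 0 1 0 1 0]
  -> pairs=14 depth=4 groups=10 -> yes
String 6 '(())()()(())(())((())())(()())()': depth seq [1 2 1 0 1 0 1 0 1 2 1 0 1 2 1 0 1 2 3 2 1 2 1 0 1 2 1 2 1 0 1 0]
  -> pairs=16 depth=3 groups=8 -> no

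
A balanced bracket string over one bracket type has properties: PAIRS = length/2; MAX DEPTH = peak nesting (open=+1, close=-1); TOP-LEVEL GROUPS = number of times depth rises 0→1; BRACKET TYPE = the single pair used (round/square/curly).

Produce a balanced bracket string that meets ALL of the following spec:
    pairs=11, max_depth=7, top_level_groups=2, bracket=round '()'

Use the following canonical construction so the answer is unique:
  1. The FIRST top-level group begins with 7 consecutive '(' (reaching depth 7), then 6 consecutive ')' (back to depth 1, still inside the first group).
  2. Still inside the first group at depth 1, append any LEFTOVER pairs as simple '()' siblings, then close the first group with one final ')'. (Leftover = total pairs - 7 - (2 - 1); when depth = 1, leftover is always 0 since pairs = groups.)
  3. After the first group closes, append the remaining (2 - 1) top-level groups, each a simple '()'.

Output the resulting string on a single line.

Answer: ((((((())))))()()())()

Derivation:
Spec: pairs=11 depth=7 groups=2
Leftover pairs = 11 - 7 - (2-1) = 3
First group: deep chain of depth 7 + 3 sibling pairs
Remaining 1 groups: simple '()' each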